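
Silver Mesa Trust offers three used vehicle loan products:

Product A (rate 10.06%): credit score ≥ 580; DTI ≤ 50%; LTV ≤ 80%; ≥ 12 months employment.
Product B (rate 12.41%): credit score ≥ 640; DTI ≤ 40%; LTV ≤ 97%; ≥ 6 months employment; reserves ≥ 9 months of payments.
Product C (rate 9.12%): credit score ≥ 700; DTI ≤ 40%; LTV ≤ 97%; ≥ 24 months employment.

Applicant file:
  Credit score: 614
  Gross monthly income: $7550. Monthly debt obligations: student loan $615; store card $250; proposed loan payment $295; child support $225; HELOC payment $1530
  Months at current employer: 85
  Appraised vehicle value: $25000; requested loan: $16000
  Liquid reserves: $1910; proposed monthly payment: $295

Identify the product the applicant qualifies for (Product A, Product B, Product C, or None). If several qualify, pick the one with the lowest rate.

Total debts = (615 + 250 + 295 + 225 + 1,530) = 2,915; DTI = 2,915/7,550 = 38.6%.
LTV = 16,000/25,000 = 64%.
Reserves = 1,910/295 = 6.5 months.
Product A: score 614 ≥ 580; DTI 38.6% ≤ 50%; LTV 64% ≤ 80%; employment 85 ≥ 12 mo → qualifies.
Product B: score 614 < 640; DTI 38.6% ≤ 40%; LTV 64% ≤ 97%; employment 85 ≥ 6 mo; reserves 6.5 < 9 mo → does not qualify.
Product C: score 614 < 700; DTI 38.6% ≤ 40%; LTV 64% ≤ 97%; employment 85 ≥ 24 mo → does not qualify.

Product A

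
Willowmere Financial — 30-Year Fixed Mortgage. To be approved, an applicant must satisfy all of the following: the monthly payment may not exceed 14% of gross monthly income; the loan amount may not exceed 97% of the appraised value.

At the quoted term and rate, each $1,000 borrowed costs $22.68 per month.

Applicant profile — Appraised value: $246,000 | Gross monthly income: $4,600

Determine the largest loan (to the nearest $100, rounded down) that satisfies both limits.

$28,300

Payment cap: 14% × $4,600 = $644/month.
At $22.68 per $1,000, that supports 644/22.68 × 1,000 ≈ $28,395 → $28,300.
LTV cap: 97% × $246,000 = $238,620 → $238,600.
Binding constraint: payment-to-income.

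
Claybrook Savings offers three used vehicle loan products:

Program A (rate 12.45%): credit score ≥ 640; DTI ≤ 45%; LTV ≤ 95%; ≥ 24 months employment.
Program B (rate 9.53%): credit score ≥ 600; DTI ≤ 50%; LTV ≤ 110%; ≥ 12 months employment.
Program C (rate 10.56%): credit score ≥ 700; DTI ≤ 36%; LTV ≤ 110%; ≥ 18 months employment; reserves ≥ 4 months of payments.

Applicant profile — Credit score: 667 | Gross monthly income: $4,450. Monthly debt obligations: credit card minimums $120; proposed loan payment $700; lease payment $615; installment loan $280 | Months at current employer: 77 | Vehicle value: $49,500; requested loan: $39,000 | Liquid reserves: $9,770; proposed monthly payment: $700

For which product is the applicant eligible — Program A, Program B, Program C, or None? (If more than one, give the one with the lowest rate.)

Total debts = (120 + 700 + 615 + 280) = 1,715; DTI = 1,715/4,450 = 38.5%.
LTV = 39,000/49,500 = 78.8%.
Reserves = 9,770/700 = 14.0 months.
Program A: score 667 ≥ 640; DTI 38.5% ≤ 45%; LTV 78.8% ≤ 95%; employment 77 ≥ 24 mo → qualifies.
Program B: score 667 ≥ 600; DTI 38.5% ≤ 50%; LTV 78.8% ≤ 110%; employment 77 ≥ 12 mo → qualifies.
Program C: score 667 < 700; DTI 38.5% > 36%; LTV 78.8% ≤ 110%; employment 77 ≥ 18 mo; reserves 14.0 ≥ 4 mo → does not qualify.
Qualifying: Program A, Program B. Lowest rate is 9.53% → Program B.

Program B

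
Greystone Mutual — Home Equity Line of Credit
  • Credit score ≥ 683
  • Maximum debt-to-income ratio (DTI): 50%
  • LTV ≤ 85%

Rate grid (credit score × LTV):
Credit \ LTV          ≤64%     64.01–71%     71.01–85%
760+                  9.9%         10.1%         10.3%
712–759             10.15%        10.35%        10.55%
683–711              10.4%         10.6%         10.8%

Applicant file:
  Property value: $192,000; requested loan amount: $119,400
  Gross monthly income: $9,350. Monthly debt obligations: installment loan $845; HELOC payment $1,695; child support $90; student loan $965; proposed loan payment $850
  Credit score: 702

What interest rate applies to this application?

10.4%

Credit score 702 ≥ 683; Total monthly debts = (845 + 1,695 + 90 + 965 + 850) = 4,445. DTI = 4,445/9,350 = 47.5% ≤ 50%
Loan-to-value = 119,400/192,000 = 62.2% — pass (85% max)
Row: 702 falls in 683–711. Column: 62.2% falls in ≤64%. Rate = 10.4%.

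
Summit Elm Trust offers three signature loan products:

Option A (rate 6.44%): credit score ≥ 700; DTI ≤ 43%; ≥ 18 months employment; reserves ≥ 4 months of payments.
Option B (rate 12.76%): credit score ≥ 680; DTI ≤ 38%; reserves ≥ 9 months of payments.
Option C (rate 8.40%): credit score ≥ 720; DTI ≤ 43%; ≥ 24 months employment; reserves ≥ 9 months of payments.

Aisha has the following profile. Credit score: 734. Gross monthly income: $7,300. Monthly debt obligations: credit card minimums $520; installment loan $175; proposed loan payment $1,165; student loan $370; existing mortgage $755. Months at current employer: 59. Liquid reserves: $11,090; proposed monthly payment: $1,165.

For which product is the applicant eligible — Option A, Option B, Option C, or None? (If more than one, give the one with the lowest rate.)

Total debts = (520 + 175 + 1,165 + 370 + 755) = 2,985; DTI = 2,985/7,300 = 40.9%.
Reserves = 11,090/1,165 = 9.5 months.
Option A: score 734 ≥ 700; DTI 40.9% ≤ 43%; employment 59 ≥ 18 mo; reserves 9.5 ≥ 4 mo → qualifies.
Option B: score 734 ≥ 680; DTI 40.9% > 38%; reserves 9.5 ≥ 9 mo → does not qualify.
Option C: score 734 ≥ 720; DTI 40.9% ≤ 43%; employment 59 ≥ 24 mo; reserves 9.5 ≥ 9 mo → qualifies.
Qualifying: Option A, Option C. Lowest rate is 6.44% → Option A.

Option A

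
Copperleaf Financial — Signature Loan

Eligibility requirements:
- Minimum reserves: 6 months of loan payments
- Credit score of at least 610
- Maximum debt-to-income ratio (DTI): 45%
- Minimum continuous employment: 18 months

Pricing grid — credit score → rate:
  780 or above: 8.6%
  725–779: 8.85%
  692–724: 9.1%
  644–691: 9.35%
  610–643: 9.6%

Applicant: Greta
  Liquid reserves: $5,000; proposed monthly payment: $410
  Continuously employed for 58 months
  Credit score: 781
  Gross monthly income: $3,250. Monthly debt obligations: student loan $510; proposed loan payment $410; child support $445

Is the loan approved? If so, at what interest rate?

Approved at 8.6%

Credit score 781 ≥ 610 (meets minimum)
Employment 58 ≥ 18 months
Total monthly debts = (510 + 410 + 445) = 1,365. DTI = 1,365/3,250 = 42% ≤ 45%
Liquid reserves cover 5,000/410 = 12.2 months — ≥ 6 required
All requirements met. Score 781 falls in the 780 or above tier → 8.6%.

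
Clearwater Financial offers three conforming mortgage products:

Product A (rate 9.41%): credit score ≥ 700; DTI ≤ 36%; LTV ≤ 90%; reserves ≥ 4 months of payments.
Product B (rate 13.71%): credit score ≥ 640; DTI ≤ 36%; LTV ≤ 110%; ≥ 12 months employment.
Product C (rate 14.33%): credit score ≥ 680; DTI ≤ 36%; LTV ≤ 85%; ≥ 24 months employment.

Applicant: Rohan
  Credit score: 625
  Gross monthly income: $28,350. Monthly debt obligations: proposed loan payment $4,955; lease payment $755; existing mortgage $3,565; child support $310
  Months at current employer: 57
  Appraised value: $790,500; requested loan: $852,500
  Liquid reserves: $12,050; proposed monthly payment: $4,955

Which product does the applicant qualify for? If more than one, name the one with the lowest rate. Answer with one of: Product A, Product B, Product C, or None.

None

Total debts = (4,955 + 755 + 3,565 + 310) = 9,585; DTI = 9,585/28,350 = 33.8%.
LTV = 852,500/790,500 = 107.8%.
Reserves = 12,050/4,955 = 2.4 months.
Product A: score 625 < 700; DTI 33.8% ≤ 36%; LTV 107.8% > 90%; reserves 2.4 < 4 mo → does not qualify.
Product B: score 625 < 640; DTI 33.8% ≤ 36%; LTV 107.8% ≤ 110%; employment 57 ≥ 12 mo → does not qualify.
Product C: score 625 < 680; DTI 33.8% ≤ 36%; LTV 107.8% > 85%; employment 57 ≥ 24 mo → does not qualify.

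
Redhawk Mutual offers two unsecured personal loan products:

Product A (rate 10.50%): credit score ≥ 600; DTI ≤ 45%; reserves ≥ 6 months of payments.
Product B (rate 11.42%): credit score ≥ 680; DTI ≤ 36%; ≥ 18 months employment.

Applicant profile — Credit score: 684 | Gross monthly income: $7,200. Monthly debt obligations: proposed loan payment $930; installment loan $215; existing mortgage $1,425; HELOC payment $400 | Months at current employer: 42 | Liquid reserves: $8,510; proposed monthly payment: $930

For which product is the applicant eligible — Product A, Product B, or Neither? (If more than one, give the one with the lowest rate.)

Total debts = (930 + 215 + 1,425 + 400) = 2,970; DTI = 2,970/7,200 = 41.2%.
Reserves = 8,510/930 = 9.2 months.
Product A: score 684 ≥ 600; DTI 41.2% ≤ 45%; reserves 9.2 ≥ 6 mo → qualifies.
Product B: score 684 ≥ 680; DTI 41.2% > 36%; employment 42 ≥ 18 mo → does not qualify.

Product A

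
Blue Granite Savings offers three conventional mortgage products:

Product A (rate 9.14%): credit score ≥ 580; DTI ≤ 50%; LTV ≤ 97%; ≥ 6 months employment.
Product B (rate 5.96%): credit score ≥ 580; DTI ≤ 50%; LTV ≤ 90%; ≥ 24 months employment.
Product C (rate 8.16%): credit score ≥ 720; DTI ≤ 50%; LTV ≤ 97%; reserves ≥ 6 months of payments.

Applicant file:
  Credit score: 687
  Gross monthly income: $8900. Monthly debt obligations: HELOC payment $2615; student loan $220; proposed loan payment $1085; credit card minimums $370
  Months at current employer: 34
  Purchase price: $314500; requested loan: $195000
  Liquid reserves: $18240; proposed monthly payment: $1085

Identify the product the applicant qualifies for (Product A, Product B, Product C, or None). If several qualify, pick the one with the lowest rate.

Total debts = (2,615 + 220 + 1,085 + 370) = 4,290; DTI = 4,290/8,900 = 48.2%.
LTV = 195,000/314,500 = 62%.
Reserves = 18,240/1,085 = 16.8 months.
Product A: score 687 ≥ 580; DTI 48.2% ≤ 50%; LTV 62% ≤ 97%; employment 34 ≥ 6 mo → qualifies.
Product B: score 687 ≥ 580; DTI 48.2% ≤ 50%; LTV 62% ≤ 90%; employment 34 ≥ 24 mo → qualifies.
Product C: score 687 < 720; DTI 48.2% ≤ 50%; LTV 62% ≤ 97%; reserves 16.8 ≥ 6 mo → does not qualify.
Qualifying: Product A, Product B. Lowest rate is 5.96% → Product B.

Product B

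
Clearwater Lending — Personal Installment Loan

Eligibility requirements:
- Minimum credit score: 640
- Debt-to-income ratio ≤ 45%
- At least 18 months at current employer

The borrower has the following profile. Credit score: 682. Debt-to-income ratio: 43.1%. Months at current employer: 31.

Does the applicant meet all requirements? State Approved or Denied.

Credit score 682 ≥ 640 (meets)
DTI 43.1% is within the 45% limit
Employment 31 ≥ 18 months
All criteria satisfied.

Approved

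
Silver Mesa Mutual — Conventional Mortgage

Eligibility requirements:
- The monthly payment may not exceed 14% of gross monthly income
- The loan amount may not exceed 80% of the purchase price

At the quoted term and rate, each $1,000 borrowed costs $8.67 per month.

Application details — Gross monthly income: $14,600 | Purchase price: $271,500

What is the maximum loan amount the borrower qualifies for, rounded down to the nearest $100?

Payment cap: 14% × $14,600 = $2,044/month.
At $8.67 per $1,000, that supports 2,044/8.67 × 1,000 ≈ $235,755 → $235,700.
LTV cap: 80% × $271,500 = $217,200 → $217,200.
Binding constraint: loan-to-value.

$217,200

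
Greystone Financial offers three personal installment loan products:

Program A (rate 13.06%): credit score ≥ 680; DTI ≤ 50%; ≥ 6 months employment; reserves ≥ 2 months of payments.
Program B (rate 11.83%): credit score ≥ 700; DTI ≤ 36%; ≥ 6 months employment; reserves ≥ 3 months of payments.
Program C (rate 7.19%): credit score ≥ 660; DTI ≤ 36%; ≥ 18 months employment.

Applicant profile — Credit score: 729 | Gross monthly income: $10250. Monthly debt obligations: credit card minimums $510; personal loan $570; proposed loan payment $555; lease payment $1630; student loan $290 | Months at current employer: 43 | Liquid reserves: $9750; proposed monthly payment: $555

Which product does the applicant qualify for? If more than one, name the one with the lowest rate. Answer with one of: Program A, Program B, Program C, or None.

Program C

Total debts = (510 + 570 + 555 + 1,630 + 290) = 3,555; DTI = 3,555/10,250 = 34.7%.
Reserves = 9,750/555 = 17.6 months.
Program A: score 729 ≥ 680; DTI 34.7% ≤ 50%; employment 43 ≥ 6 mo; reserves 17.6 ≥ 2 mo → qualifies.
Program B: score 729 ≥ 700; DTI 34.7% ≤ 36%; employment 43 ≥ 6 mo; reserves 17.6 ≥ 3 mo → qualifies.
Program C: score 729 ≥ 660; DTI 34.7% ≤ 36%; employment 43 ≥ 18 mo → qualifies.
Qualifying: Program A, Program B, Program C. Lowest rate is 7.19% → Program C.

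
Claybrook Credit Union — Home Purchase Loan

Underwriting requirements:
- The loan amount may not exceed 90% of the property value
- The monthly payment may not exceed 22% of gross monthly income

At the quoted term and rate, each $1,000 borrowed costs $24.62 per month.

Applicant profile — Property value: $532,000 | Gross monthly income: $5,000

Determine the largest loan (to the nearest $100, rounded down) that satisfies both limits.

Payment cap: 22% × $5,000 = $1,100/month.
At $24.62 per $1,000, that supports 1,100/24.62 × 1,000 ≈ $44,679 → $44,600.
LTV cap: 90% × $532,000 = $478,800 → $478,800.
Binding constraint: payment-to-income.

$44,600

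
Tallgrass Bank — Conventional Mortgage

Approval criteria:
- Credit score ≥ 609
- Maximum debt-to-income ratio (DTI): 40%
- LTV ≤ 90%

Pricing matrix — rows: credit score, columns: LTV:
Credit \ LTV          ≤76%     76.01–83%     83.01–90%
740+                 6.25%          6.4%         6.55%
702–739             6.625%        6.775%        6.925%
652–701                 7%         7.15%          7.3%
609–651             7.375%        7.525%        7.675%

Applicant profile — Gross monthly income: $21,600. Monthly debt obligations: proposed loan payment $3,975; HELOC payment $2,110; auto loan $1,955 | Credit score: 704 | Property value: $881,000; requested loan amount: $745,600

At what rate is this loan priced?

6.925%

Credit score 704 ≥ 609; Total monthly debts = (3,975 + 2,110 + 1,955) = 8,040. DTI = 8,040/21,600 = 37.2% ≤ 40%
LTV: 745,600 ÷ 881,000 = 84.6%, within 90% cap
Credit 704 → row 702–739; LTV 84.6% → column 83.01–90%. Grid cell → 6.925%.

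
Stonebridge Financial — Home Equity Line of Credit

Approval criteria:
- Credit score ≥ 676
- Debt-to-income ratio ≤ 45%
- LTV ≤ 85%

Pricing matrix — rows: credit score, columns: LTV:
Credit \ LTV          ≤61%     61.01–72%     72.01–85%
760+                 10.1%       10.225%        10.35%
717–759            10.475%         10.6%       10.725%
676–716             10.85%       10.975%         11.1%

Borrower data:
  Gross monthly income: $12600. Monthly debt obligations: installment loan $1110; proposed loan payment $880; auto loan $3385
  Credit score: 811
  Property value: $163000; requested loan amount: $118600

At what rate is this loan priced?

10.35%

Credit score 811 ≥ 676; Total monthly debts = (1,110 + 880 + 3,385) = 5,375. Debt-to-income = 5,375/12,600 = 42.7% — meets 45% limit
LTV = 118,600/163,000 = 72.8% ≤ 85%
Row: 811 falls in 760+. Column: 72.8% falls in 72.01–85%. Rate = 10.35%.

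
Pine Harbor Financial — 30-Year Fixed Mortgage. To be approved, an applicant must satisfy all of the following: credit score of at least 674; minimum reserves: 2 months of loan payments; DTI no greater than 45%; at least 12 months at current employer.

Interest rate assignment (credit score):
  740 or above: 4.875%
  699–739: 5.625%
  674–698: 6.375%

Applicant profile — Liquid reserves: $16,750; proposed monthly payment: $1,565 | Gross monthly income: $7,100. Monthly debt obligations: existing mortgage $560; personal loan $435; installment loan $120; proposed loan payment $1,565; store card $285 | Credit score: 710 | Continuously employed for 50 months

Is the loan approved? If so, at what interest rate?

Approved at 5.625%

Credit score 710 ≥ 674 (meets minimum)
Total monthly debts = (560 + 435 + 120 + 1,565 + 285) = 2,965. DTI: 2,965 ÷ 7,100 = 41.8%, within the 45% cap
Employment 50 ≥ 12 months
Reserves = 16,750/1,565 = 10.7 months ≥ 2
All requirements met. Score 710 falls in the 699–739 tier → 5.625%.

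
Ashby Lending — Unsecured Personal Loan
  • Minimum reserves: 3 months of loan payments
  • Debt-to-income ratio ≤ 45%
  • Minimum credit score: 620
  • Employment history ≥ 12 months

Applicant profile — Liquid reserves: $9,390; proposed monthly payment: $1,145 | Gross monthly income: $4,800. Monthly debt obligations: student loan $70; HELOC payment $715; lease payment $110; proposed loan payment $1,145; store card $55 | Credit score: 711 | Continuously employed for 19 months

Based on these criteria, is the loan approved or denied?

Liquid reserves cover 9,390/1,145 = 8.2 months — ≥ 3 required
Total monthly debts = (70 + 715 + 110 + 1,145 + 55) = 2,095. DTI: 2,095 ÷ 4,800 = 43.6%, within the 45% cap
Credit score 711 ≥ 620 (meets)
Employment 19 ≥ 12 months
All criteria satisfied.

Approved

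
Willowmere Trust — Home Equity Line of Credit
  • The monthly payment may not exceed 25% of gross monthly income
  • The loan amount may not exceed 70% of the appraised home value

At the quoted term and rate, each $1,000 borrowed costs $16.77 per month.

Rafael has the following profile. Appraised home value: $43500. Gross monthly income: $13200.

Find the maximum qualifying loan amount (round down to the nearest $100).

$30,400

Payment cap: 25% × $13,200 = $3,300/month.
At $16.77 per $1,000, that supports 3,300/16.77 × 1,000 ≈ $196,779 → $196,700.
LTV cap: 70% × $43,500 = $30,450 → $30,400.
Binding constraint: loan-to-value.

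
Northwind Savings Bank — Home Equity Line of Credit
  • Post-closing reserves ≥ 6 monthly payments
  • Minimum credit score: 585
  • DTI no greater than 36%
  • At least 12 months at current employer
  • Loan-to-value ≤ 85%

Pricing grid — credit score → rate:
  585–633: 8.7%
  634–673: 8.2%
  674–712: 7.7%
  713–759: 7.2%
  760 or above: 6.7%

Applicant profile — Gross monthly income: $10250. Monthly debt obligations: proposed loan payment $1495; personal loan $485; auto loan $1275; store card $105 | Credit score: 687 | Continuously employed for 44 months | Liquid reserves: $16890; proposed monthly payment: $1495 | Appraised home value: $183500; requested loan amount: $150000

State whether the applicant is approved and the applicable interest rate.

Approved at 7.7%

Credit score 687 ≥ 585 (meets minimum)
Total monthly debts = (1,495 + 485 + 1,275 + 105) = 3,360. DTI: 3,360 ÷ 10,250 = 32.8%, within the 36% cap
Employment 44 ≥ 12 months
LTV = 150,000/183,500 = 81.7% ≤ 85%
Reserves: 16,890 ÷ 1,495 = 11.3 months (meets 6-month minimum)
All requirements met. Score 687 falls in the 674–712 tier → 7.7%.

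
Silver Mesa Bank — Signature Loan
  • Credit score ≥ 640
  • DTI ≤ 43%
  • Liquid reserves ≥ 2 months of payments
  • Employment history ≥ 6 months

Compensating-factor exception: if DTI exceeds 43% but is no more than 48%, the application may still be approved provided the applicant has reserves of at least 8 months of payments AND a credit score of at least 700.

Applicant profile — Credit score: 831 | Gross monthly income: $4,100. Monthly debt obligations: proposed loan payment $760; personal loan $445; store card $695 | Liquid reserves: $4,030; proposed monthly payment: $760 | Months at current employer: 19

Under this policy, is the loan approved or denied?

Credit score 831 ≥ 640 (meets base)
Total debts = (760 + 445 + 695) = 1,900. DTI = 1,900/4,100 = 46.3% > 43% — standard DTI limit exceeded.
Liquid reserves cover 4,030/760 = 5.3 months — ≥ 2 required
Employment 19 ≥ 6 months
46.3% falls in the override range (43%–48%), so the compensating-factor test applies.
Reserves 5.3 < 8 months; credit score 831 ≥ 700.
Override conditions not both satisfied; exception does not apply.

Denied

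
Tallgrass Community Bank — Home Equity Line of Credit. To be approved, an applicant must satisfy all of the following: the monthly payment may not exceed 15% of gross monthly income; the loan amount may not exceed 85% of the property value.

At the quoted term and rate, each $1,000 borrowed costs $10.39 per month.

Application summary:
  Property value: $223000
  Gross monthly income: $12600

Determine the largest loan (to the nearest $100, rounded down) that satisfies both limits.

Payment cap: 15% × $12,600 = $1,890/month.
At $10.39 per $1,000, that supports 1,890/10.39 × 1,000 ≈ $181,905 → $181,900.
LTV cap: 85% × $223,000 = $189,550 → $189,500.
Binding constraint: payment-to-income.

$181,900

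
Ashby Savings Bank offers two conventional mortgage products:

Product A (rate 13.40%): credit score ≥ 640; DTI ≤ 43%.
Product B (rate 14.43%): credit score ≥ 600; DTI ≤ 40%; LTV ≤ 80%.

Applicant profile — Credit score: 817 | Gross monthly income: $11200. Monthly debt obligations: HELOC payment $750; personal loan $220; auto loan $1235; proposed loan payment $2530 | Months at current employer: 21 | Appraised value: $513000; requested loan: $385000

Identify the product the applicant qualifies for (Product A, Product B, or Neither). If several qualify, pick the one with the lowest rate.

Total debts = (750 + 220 + 1,235 + 2,530) = 4,735; DTI = 4,735/11,200 = 42.3%.
LTV = 385,000/513,000 = 75%.
Product A: score 817 ≥ 640; DTI 42.3% ≤ 43% → qualifies.
Product B: score 817 ≥ 600; DTI 42.3% > 40%; LTV 75% ≤ 80% → does not qualify.

Product A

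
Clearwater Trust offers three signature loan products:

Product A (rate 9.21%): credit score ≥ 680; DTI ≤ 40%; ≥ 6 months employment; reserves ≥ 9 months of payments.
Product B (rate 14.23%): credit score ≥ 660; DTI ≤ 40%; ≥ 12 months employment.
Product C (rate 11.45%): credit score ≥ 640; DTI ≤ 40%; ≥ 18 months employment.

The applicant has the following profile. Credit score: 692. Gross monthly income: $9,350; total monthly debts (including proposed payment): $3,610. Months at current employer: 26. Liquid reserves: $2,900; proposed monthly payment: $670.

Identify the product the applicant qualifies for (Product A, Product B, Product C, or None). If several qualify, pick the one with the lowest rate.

DTI = 3,610/9,350 = 38.6%.
Reserves = 2,900/670 = 4.3 months.
Product A: score 692 ≥ 680; DTI 38.6% ≤ 40%; employment 26 ≥ 6 mo; reserves 4.3 < 9 mo → does not qualify.
Product B: score 692 ≥ 660; DTI 38.6% ≤ 40%; employment 26 ≥ 12 mo → qualifies.
Product C: score 692 ≥ 640; DTI 38.6% ≤ 40%; employment 26 ≥ 18 mo → qualifies.
Qualifying: Product B, Product C. Lowest rate is 11.45% → Product C.

Product C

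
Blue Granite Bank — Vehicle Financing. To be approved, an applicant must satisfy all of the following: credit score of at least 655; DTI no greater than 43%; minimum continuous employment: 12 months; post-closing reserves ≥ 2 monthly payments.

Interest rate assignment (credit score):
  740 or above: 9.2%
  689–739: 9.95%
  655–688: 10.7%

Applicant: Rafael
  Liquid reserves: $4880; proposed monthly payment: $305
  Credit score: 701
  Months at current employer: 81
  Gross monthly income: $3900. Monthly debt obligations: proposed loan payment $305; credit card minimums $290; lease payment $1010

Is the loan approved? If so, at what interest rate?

Approved at 9.95%

Credit score 701 ≥ 655 (meets minimum)
Employment 81 ≥ 12 months
Total monthly debts = (305 + 290 + 1,010) = 1,605. DTI: 1,605 ÷ 3,900 = 41.2%, within the 43% cap
Reserves = 4,880/305 = 16.0 months ≥ 2
All requirements met. Score 701 falls in the 689–739 tier → 9.95%.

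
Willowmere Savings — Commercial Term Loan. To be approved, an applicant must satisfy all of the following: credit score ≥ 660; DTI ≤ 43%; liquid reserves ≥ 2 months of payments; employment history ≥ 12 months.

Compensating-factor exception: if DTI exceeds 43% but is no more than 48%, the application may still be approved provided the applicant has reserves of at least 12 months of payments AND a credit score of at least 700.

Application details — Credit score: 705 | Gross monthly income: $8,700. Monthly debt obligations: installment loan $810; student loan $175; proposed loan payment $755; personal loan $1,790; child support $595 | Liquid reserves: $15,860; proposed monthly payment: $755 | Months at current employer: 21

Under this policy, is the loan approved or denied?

Credit score 705 ≥ 660 (meets base)
Total debts = (810 + 175 + 755 + 1,790 + 595) = 4,125. DTI = 4,125/8,700 = 47.4% > 43% — standard DTI limit exceeded.
Reserves = 15,860/755 = 21.0 months ≥ 2
Employment 21 ≥ 12 months
47.4% falls in the override range (43%–48%), so the compensating-factor test applies.
Override check — reserves: 21.0 mo (ok); score: 705 (ok).
Both compensating conditions met → exception applies.

Approved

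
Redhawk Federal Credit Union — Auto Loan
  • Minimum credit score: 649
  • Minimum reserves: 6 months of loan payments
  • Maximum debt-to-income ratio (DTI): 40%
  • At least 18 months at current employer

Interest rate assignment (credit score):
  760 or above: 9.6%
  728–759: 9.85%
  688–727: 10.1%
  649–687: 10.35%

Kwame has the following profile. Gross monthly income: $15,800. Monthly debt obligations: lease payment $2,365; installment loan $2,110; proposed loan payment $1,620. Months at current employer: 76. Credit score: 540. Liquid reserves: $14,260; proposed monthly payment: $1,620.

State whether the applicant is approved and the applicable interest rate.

Credit score 540 < 649 (below minimum)
Employment 76 ≥ 18 months
Reserves: 14,260 ÷ 1,620 = 8.8 months (meets 6-month minimum)
Total monthly debts = (2,365 + 2,110 + 1,620) = 6,095. Debt-to-income = 6,095/15,800 = 38.6% — meets 40% limit
Not all requirements met → denied.

Denied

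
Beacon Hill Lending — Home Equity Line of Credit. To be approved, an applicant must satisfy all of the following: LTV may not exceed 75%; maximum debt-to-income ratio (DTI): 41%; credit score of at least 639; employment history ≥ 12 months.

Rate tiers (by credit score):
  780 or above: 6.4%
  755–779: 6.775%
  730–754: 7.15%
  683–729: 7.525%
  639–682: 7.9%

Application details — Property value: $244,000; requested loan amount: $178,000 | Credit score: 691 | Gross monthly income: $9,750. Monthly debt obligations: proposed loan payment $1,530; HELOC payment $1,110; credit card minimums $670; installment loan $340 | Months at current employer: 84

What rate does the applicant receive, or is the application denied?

Approved at 7.525%

Credit score 691 ≥ 639 (meets minimum)
Employment 84 ≥ 12 months
Loan-to-value = 178,000/244,000 = 73% — pass (75% max)
Total monthly debts = (1,530 + 1,110 + 670 + 340) = 3,650. Debt-to-income = 3,650/9,750 = 37.4% — meets 41% limit
All requirements met. Score 691 falls in the 683–729 tier → 7.525%.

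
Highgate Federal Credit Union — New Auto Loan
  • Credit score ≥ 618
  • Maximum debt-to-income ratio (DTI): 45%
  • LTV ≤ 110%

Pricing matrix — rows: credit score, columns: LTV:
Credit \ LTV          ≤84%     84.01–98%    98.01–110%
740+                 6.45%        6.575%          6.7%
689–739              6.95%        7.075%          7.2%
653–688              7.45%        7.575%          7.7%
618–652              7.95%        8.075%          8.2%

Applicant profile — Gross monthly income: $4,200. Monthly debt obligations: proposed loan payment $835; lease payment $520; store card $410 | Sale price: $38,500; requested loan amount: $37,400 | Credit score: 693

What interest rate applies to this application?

Credit score 693 ≥ 618; Total monthly debts = (835 + 520 + 410) = 1,765. DTI = 1,765/4,200 = 42% ≤ 45%
LTV: 37,400 ÷ 38,500 = 97.1%, within 110% cap
Row: 693 falls in 689–739. Column: 97.1% falls in 84.01–98%. Rate = 7.075%.

7.075%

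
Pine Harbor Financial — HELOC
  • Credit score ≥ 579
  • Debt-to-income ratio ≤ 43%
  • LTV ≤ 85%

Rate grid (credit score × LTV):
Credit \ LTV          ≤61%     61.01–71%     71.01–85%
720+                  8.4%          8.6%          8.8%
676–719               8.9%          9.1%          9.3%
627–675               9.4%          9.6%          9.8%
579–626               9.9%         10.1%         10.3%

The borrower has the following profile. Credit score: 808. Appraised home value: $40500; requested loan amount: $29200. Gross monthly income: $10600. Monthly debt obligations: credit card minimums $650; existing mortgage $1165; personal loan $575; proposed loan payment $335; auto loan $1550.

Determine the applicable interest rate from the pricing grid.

Credit score 808 ≥ 579; Total monthly debts = (650 + 1,165 + 575 + 335 + 1,550) = 4,275. DTI: 4,275 ÷ 10,600 = 40.3%, within the 43% cap
Loan-to-value = 29,200/40,500 = 72.1% — pass (85% max)
Credit 808 → row 720+; LTV 72.1% → column 71.01–85%. Grid cell → 8.8%.

8.8%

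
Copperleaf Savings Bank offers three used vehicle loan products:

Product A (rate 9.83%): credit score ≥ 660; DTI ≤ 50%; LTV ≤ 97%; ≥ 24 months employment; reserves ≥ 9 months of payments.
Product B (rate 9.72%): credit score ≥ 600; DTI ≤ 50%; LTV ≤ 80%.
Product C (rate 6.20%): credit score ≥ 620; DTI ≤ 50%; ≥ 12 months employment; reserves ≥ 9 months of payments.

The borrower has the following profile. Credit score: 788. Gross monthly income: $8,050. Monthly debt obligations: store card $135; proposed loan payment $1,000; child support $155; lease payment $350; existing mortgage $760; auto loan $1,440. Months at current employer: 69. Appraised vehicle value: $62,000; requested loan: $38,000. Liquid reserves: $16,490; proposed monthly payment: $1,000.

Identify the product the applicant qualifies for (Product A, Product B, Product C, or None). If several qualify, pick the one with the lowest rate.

Total debts = (135 + 1,000 + 155 + 350 + 760 + 1,440) = 3,840; DTI = 3,840/8,050 = 47.7%.
LTV = 38,000/62,000 = 61.3%.
Reserves = 16,490/1,000 = 16.5 months.
Product A: score 788 ≥ 660; DTI 47.7% ≤ 50%; LTV 61.3% ≤ 97%; employment 69 ≥ 24 mo; reserves 16.5 ≥ 9 mo → qualifies.
Product B: score 788 ≥ 600; DTI 47.7% ≤ 50%; LTV 61.3% ≤ 80% → qualifies.
Product C: score 788 ≥ 620; DTI 47.7% ≤ 50%; employment 69 ≥ 12 mo; reserves 16.5 ≥ 9 mo → qualifies.
Qualifying: Product A, Product B, Product C. Lowest rate is 6.20% → Product C.

Product C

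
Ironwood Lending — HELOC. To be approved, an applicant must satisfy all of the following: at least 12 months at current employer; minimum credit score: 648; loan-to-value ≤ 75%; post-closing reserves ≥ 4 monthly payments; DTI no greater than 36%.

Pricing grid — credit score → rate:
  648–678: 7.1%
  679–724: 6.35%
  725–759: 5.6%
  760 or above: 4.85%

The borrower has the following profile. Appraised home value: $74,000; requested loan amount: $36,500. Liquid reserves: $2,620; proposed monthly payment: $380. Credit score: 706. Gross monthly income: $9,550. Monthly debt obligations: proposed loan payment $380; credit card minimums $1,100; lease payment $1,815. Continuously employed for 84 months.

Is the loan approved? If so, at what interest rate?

Approved at 6.35%

Credit score 706 ≥ 648 (meets minimum)
Employment 84 ≥ 12 months
Loan-to-value = 36,500/74,000 = 49.3% — pass (75% max)
Reserves = 2,620/380 = 6.9 months ≥ 4
Total monthly debts = (380 + 1,100 + 1,815) = 3,295. DTI: 3,295 ÷ 9,550 = 34.5%, within the 36% cap
All requirements met. Score 706 falls in the 679–724 tier → 6.35%.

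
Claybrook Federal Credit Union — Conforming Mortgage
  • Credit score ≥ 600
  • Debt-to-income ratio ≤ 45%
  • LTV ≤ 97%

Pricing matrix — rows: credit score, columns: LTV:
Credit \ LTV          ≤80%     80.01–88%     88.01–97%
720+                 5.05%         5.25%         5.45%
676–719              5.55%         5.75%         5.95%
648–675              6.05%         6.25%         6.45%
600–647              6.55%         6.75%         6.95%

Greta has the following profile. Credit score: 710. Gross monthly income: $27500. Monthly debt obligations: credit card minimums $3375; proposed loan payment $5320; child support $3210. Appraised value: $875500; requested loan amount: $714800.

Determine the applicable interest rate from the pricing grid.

5.75%

Credit score 710 ≥ 600; Total monthly debts = (3,375 + 5,320 + 3,210) = 11,905. DTI: 11,905 ÷ 27,500 = 43.3%, within the 45% cap
Loan-to-value = 714,800/875,500 = 81.6% — pass (97% max)
Score 710 is in the 676–719 band; LTV 81.6% is in the 80.01–88% band → 5.75%.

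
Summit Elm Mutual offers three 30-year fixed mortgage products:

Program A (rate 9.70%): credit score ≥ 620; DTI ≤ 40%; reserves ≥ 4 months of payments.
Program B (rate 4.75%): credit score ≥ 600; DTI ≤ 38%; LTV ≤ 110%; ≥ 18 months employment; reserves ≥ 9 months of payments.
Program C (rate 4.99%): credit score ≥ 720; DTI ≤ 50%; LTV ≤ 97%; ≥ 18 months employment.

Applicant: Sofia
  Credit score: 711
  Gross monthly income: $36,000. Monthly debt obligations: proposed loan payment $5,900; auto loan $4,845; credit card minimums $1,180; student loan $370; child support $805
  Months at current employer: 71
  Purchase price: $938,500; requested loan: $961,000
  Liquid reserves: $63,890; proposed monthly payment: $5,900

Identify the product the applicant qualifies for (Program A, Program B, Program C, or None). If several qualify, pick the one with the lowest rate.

Program B

Total debts = (5,900 + 4,845 + 1,180 + 370 + 805) = 13,100; DTI = 13,100/36,000 = 36.4%.
LTV = 961,000/938,500 = 102.4%.
Reserves = 63,890/5,900 = 10.8 months.
Program A: score 711 ≥ 620; DTI 36.4% ≤ 40%; reserves 10.8 ≥ 4 mo → qualifies.
Program B: score 711 ≥ 600; DTI 36.4% ≤ 38%; LTV 102.4% ≤ 110%; employment 71 ≥ 18 mo; reserves 10.8 ≥ 9 mo → qualifies.
Program C: score 711 < 720; DTI 36.4% ≤ 50%; LTV 102.4% > 97%; employment 71 ≥ 18 mo → does not qualify.
Qualifying: Program A, Program B. Lowest rate is 4.75% → Program B.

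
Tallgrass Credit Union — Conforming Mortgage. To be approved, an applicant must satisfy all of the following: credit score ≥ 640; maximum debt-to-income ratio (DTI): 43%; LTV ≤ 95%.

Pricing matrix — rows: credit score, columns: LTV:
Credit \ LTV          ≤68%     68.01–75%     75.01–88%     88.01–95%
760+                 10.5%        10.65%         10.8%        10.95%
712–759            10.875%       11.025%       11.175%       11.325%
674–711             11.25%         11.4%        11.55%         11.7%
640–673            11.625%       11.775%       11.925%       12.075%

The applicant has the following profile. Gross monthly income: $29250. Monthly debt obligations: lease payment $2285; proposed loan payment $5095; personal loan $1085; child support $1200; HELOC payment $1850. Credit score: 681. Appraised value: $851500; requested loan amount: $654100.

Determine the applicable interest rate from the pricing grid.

Credit score 681 ≥ 640; Total monthly debts = (2,285 + 5,095 + 1,085 + 1,200 + 1,850) = 11,515. DTI = 11,515/29,250 = 39.4% ≤ 43%
Loan-to-value = 654,100/851,500 = 76.8% — pass (95% max)
Row: 681 falls in 674–711. Column: 76.8% falls in 75.01–88%. Rate = 11.55%.

11.55%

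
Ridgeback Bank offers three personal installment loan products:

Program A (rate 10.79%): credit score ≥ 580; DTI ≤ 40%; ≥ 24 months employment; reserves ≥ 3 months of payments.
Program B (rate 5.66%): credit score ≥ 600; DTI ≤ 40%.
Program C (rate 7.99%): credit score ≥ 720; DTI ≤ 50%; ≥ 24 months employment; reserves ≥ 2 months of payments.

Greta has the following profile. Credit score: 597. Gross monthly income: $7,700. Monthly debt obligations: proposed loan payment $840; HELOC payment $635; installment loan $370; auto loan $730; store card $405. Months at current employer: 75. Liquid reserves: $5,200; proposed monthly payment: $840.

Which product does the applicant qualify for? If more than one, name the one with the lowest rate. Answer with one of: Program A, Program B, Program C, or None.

Total debts = (840 + 635 + 370 + 730 + 405) = 2,980; DTI = 2,980/7,700 = 38.7%.
Reserves = 5,200/840 = 6.2 months.
Program A: score 597 ≥ 580; DTI 38.7% ≤ 40%; employment 75 ≥ 24 mo; reserves 6.2 ≥ 3 mo → qualifies.
Program B: score 597 < 600; DTI 38.7% ≤ 40% → does not qualify.
Program C: score 597 < 720; DTI 38.7% ≤ 50%; employment 75 ≥ 24 mo; reserves 6.2 ≥ 2 mo → does not qualify.

Program A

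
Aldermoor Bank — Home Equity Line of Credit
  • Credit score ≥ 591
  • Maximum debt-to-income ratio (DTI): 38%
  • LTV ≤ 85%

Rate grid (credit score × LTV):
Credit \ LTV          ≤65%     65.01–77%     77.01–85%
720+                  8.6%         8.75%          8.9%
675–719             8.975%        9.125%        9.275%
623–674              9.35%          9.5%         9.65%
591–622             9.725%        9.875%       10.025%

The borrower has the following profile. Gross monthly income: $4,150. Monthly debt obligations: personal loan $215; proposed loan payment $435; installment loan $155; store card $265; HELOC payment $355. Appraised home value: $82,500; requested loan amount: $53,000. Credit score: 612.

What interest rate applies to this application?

Credit score 612 ≥ 591; Total monthly debts = (215 + 435 + 155 + 265 + 355) = 1,425. Debt-to-income = 1,425/4,150 = 34.3% — meets 38% limit
LTV: 53,000 ÷ 82,500 = 64.2%, within 85% cap
Credit 612 → row 591–622; LTV 64.2% → column ≤65%. Grid cell → 9.725%.

9.725%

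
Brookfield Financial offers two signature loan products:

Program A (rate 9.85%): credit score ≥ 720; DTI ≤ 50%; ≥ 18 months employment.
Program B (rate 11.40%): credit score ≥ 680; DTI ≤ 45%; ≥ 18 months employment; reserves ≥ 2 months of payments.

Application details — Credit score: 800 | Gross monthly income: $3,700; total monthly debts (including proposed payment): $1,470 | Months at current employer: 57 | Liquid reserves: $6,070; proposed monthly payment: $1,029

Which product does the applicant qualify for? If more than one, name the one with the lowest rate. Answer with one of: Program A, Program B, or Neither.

DTI = 1,470/3,700 = 39.7%.
Reserves = 6,070/1,029 = 5.9 months.
Program A: score 800 ≥ 720; DTI 39.7% ≤ 50%; employment 57 ≥ 18 mo → qualifies.
Program B: score 800 ≥ 680; DTI 39.7% ≤ 45%; employment 57 ≥ 18 mo; reserves 5.9 ≥ 2 mo → qualifies.
Qualifying: Program A, Program B. Lowest rate is 9.85% → Program A.

Program A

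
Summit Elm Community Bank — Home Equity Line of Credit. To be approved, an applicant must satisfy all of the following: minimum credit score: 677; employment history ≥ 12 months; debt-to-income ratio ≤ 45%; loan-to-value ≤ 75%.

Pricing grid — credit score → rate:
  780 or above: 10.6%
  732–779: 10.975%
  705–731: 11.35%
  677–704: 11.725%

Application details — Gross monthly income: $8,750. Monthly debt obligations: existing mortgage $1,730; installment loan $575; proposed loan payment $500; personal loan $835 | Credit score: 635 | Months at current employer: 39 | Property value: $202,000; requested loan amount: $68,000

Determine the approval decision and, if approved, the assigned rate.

Credit score 635 < 677 (below minimum)
Total monthly debts = (1,730 + 575 + 500 + 835) = 3,640. DTI = 3,640/8,750 = 41.6% ≤ 45%
Loan-to-value = 68,000/202,000 = 33.7% — pass (75% max)
Employment 39 ≥ 12 months
Not all requirements met → denied.

Denied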